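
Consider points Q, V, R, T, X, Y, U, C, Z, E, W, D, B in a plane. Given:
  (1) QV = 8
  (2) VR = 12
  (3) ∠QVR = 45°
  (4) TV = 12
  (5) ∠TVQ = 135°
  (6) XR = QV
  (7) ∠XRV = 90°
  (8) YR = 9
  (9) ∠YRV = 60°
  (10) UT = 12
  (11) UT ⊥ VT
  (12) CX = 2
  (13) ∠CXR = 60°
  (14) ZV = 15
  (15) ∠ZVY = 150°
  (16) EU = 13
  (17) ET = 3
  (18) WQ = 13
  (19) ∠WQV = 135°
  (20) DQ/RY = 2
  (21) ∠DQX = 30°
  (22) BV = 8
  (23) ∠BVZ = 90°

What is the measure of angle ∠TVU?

Step 1: By the law of cosines on triangle VTU: VU² = 12² + 12² − 2·12·12·cos(90°) = 288, so VU = 12·√2.
Step 2: By the inverse law of cosines on triangle TVU: cos(∠TVU) = (12² + (12·√2)² − 12²) / (2·12·12·√2) = 288/407.29 = 0.7071, so ∠TVU = 45°.

Therefore, the measure of angle ∠TVU = 45°.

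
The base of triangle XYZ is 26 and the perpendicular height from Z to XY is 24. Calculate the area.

Area = (1/2)(26)(24) = 312

312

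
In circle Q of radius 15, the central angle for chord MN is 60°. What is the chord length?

Chord = 2(15) sin(30°) = 15

15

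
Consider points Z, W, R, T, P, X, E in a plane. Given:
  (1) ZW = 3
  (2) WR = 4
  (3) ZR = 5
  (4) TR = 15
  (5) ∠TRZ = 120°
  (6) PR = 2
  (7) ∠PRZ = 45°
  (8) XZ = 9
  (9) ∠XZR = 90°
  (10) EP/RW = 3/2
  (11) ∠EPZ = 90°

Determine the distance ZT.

Step 1: By the law of cosines on triangle ZRT: ZT² = 5² + 15² − 2·5·15·cos(120°) = 325, so ZT = 5·√13.

Therefore, the length of ZT = 5·√13.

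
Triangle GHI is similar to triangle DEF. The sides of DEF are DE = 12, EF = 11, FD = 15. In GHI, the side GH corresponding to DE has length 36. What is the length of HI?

Since the triangles are similar, the ratio of corresponding sides is constant.
Scale factor k = GH / DE = 36 / 12 = 3
HI = k * EF = 3 * 11 = 33

33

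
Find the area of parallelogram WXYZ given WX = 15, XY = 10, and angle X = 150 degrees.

Area = 15 * 10 * sin(150°) = 150 * 1/2 = 75

75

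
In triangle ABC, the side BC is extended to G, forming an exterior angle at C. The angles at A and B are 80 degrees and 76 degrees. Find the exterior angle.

The interior angle at C is 180 - 80 - 76 = 24 degrees.
The exterior angle and interior angle at C are supplementary:
Exterior angle = 180 - 24 = 156 degrees.

156 degrees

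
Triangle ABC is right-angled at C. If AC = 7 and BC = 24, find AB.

In a right triangle, the square of the hypotenuse equals the sum of the squares of the two legs.
The legs are 7 and 24, so the hypotenuse = sqrt(49 + 576) = sqrt(625) = 25.

25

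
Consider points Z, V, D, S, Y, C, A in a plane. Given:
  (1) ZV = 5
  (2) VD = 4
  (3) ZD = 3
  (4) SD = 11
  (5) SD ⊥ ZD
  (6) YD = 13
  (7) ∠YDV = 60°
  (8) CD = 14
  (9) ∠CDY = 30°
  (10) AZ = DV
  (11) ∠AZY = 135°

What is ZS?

Step 1: By the law of cosines on triangle ZDS: ZS² = 3² + 11² − 2·3·11·cos(90°) = 130, so ZS = √130.

Therefore, the length of ZS = √130.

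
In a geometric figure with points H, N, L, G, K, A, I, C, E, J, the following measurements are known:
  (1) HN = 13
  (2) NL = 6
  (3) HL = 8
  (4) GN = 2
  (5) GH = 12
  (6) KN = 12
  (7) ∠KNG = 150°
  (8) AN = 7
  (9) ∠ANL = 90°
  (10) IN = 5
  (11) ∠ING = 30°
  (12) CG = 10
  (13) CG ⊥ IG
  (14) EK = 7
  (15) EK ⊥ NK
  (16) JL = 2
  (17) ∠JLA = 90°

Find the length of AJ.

Step 1: By the law of cosines on triangle LNA: LA² = 6² + 7² − 2·6·7·cos(90°) = 85, so LA = √85.
Step 2: By the law of cosines on triangle ALJ: AJ² = √85² + 2² − 2·√85·2·cos(90°) = 89, so AJ = √89.

Therefore, the length of AJ = √89.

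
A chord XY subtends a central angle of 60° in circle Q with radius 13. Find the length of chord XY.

Chord length = 2r sin(θ/2)
= 2 × 13 × sin(60°/2)
= 2 × 13 × sin(30°)
= 13

13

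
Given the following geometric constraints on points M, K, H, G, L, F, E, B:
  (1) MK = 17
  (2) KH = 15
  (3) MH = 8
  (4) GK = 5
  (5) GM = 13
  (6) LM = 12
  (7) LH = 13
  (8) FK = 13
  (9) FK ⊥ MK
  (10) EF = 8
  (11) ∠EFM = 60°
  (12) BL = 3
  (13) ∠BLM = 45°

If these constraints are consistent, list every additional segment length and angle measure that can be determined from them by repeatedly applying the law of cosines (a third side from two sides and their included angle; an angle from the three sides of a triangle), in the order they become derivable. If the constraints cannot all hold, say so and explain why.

The constraints are consistent. Derivable facts, in order:
After 1 step:
- MB ≈ 10.1
- MF ≈ 21.4
- ∠GKM = 31.47°
- ∠GMK = 11.58°
- ∠HKM = 28.07°
- ∠HLM = 37.05°
- ∠HMK = 61.93°
- ∠HML = 78.28°
- ∠KGM = 136.95°
- ∠KHM = 90°
- ∠LHM = 64.67°
After 2 steps:
- ME ≈ 18.73
- ∠BML = 12.12°
- ∠FMK = 37.41°
- ∠KFM = 52.59°
- ∠LBM = 122.88°
After 3 steps:
- ∠EMF = 21.71°
- ∠FEM = 98.29°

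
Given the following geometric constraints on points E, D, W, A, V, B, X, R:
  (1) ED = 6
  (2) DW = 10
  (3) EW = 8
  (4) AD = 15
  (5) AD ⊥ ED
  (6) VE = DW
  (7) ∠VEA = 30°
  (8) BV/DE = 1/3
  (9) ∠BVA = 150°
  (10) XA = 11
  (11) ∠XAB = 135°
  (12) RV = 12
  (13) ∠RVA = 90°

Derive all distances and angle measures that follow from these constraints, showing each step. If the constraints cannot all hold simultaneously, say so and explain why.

The constraints are consistent.

From the given relations:
  VE = DW = 10
  BV = 1/3·DE = 1/3·6 = 2

Step 1: From ED = 6, DA = 15, and ∠EDA = 90°, by the law of cosines:
  EA² = ED² + DA² - 2·ED·DA·cos(90°) = 36 + 225 - 0 = 261
  EA = 3·√29

Step 2: From ED = 6, EW = 8, DW = 10, by the inverse law of cosines:
  cos(∠DEW) = (ED² + EW² - DW²) / (2·ED·EW)
  ∠DEW = 90°

Step 3: From DE = 6, DW = 10, EW = 8, by the inverse law of cosines:
  cos(∠EDW) = (DE² + DW² - EW²) / (2·DE·DW)
  ∠EDW = 53.13°

Step 4: From WD = 10, WE = 8, DE = 6, by the inverse law of cosines:
  cos(∠DWE) = (WD² + WE² - DE²) / (2·WD·WE)
  ∠DWE = 36.87°

Step 5: From AE = 3·√29, EV = 10, and ∠AEV = 30°, by the law of cosines:
  AV² = AE² + EV² - 2·AE·EV·cos(30°) = 261 + 100 - 279.8 = 81.18
  AV ≈ 9.01

Step 6: From EA = 3·√29, ED = 6, AD = 15, by the inverse law of cosines:
  cos(∠AED) = (EA² + ED² - AD²) / (2·EA·ED)
  ∠AED = 68.2°

Step 7: From AD = 15, AE = 3·√29, DE = 6, by the inverse law of cosines:
  cos(∠DAE) = (AD² + AE² - DE²) / (2·AD·AE)
  ∠DAE = 21.8°

Step 8: From AV = 9.01, VB = 2, and ∠AVB = 150°, by the law of cosines:
  AB² = AV² + VB² - 2·AV·VB·cos(150°) = 81.18 + 4 + 31.21 = 116.4
  AB ≈ 10.79

Step 9: From AV = 9.01, VR = 12, and ∠AVR = 90°, by the law of cosines:
  AR² = AV² + VR² - 2·AV·VR·cos(90°) = 81.18 + 144 - 0 = 225.2
  AR ≈ 15.01

Step 10: From AE = 3·√29, AV = 9.01, EV = 10, by the inverse law of cosines:
  cos(∠EAV) = (AE² + AV² - EV²) / (2·AE·AV)
  ∠EAV = 33.71°

Step 11: From VA = 9.01, VE = 10, AE = 3·√29, by the inverse law of cosines:
  cos(∠AVE) = (VA² + VE² - AE²) / (2·VA·VE)
  ∠AVE = 116.29°

Step 12: From BA = 10.79, AX = 11, and ∠BAX = 135°, by the law of cosines:
  BX² = BA² + AX² - 2·BA·AX·cos(135°) = 116.4 + 121 + 167.8 = 405.2
  BX ≈ 20.13

Step 13: From AB = 10.79, AV = 9.01, BV = 2, by the inverse law of cosines:
  cos(∠BAV) = (AB² + AV² - BV²) / (2·AB·AV)
  ∠BAV = 5.32°

Step 14: From AR = 15.01, AV = 9.01, RV = 12, by the inverse law of cosines:
  cos(∠RAV) = (AR² + AV² - RV²) / (2·AR·AV)
  ∠RAV = 53.1°

Step 15: From BA = 10.79, BV = 2, AV = 9.01, by the inverse law of cosines:
  cos(∠ABV) = (BA² + BV² - AV²) / (2·BA·BV)
  ∠ABV = 24.68°

Step 16: From RA = 15.01, RV = 12, AV = 9.01, by the inverse law of cosines:
  cos(∠ARV) = (RA² + RV² - AV²) / (2·RA·RV)
  ∠ARV = 36.9°

Step 17: From BA = 10.79, BX = 20.13, AX = 11, by the inverse law of cosines:
  cos(∠ABX) = (BA² + BX² - AX²) / (2·BA·BX)
  ∠ABX = 22.73°

Step 18: From XA = 11, XB = 20.13, AB = 10.79, by the inverse law of cosines:
  cos(∠AXB) = (XA² + XB² - AB²) / (2·XA·XB)
  ∠AXB = 22.27°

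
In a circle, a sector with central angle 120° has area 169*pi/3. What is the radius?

Sector area A = πr² × θ/360, so r² = 360A / (πθ).
r² = 360 × 169*pi/3 / (π × 120)
r² = 169
r = 13

13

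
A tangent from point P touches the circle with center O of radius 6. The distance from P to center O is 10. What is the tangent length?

The tangent, radius, and line from the external point to the center form a right triangle.
The right angle is where the tangent meets the radius.
By the Pythagorean theorem: tangent² + 6² = 10²
tangent² = 100 - 36 = 64
tangent = 8

8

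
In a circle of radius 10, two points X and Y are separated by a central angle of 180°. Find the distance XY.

Chord = 2(10) sin(90°) = 20

20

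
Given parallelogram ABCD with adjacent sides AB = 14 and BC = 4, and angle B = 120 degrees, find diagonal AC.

Using the law of cosines:
d^2 = 14^2 + 4^2 - 2(14)(4)cos(120 degrees)
d^2 = 196 + 16 - 112*-1/2
d^2 = 268
d = 2*sqrt(67)

2*sqrt(67)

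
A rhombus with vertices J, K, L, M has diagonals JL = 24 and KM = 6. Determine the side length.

The diagonals of a rhombus bisect each other at right angles.
Half-diagonals: 24/2 = 12 and 6/2 = 3
side = sqrt(12^2 + 3^2)
side = sqrt(144 + 9)
side = sqrt(153) = 3*sqrt(17)

3*sqrt(17)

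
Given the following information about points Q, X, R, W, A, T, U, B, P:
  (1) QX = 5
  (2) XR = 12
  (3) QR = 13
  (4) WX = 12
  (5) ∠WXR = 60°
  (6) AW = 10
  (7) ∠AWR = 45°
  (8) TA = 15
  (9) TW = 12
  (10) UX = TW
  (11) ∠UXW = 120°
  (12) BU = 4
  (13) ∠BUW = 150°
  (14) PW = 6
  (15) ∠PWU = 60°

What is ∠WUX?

From the given relations: UX = TW = 12.
Step 1: By the law of cosines on triangle UXW: UW² = 12² + 12² − 2·12·12·cos(120°) = 432, so UW = 12·√3.
Step 2: By the inverse law of cosines on triangle WUX: cos(∠WUX) = ((12·√3)² + 12² − 12²) / (2·12·√3·12) = 432/498.83 = 0.866, so ∠WUX = 30°.

Therefore, the measure of angle ∠WUX = 30°.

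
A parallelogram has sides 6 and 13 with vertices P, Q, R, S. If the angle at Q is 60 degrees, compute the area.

Area = 6 * 13 * sin(60°) = 78 * sqrt(3)/2 = 39*sqrt(3)

39*sqrt(3)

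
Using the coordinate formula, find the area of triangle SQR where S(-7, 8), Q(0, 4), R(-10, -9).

Shoelace: Area = (1/2)|-7(4--9) + 0(-9-8) + -10(8-4)| = (1/2)(131) = 131/2

131/2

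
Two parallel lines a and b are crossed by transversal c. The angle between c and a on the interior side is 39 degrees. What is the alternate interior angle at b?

Alternate interior angles formed by parallel lines and a transversal are equal.
The given angle is 39 degrees.
The alternate interior angle = 39 degrees.

39 degrees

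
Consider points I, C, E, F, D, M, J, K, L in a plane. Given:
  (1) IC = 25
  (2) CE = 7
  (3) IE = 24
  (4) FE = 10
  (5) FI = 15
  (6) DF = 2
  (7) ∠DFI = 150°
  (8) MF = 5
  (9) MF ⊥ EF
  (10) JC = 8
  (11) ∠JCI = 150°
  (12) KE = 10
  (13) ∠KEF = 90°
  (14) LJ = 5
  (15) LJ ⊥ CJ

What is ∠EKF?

Step 1: By the law of cosines on triangle KEF: KF² = 10² + 10² − 2·10·10·cos(90°) = 200, so KF = 10·√2.
Step 2: By the inverse law of cosines on triangle EKF: cos(∠EKF) = (10² + (10·√2)² − 10²) / (2·10·10·√2) = 200/282.84 = 0.7071, so ∠EKF = 45°.

Therefore, the measure of angle ∠EKF = 45°.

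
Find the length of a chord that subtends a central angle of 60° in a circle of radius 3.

Chord = 2(3) sin(30°) = 3

3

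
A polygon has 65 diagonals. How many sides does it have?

Using d = n(n - 3)/2, we solve 65 = n(n - 3)/2.
So n(n - 3) = 130.
Testing n = 13: 13 * 10 = 130 = 130. Correct.
The polygon has 13 sides.

13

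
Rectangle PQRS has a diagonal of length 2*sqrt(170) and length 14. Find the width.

The diagonal of a rectangle forms a right triangle with the two sides.
Rearranging the Pythagorean theorem: missing side = sqrt(d^2 - known^2).
= sqrt(680 - 196) = sqrt(484) = 22.

22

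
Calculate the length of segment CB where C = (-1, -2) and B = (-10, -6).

d = sqrt((-9)^2 + (-4)^2) = sqrt(97)

sqrt(97)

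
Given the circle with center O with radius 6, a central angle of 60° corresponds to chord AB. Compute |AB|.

Drop a perpendicular from the center to the chord, bisecting both the chord and the central angle.
Each half-chord = r sin(θ/2) = 6 sin(30°).
The full chord = 2 × 6 × sin(30°) = 6.

6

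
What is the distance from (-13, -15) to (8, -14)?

d = sqrt((21)^2 + (1)^2) = sqrt(442)

sqrt(442)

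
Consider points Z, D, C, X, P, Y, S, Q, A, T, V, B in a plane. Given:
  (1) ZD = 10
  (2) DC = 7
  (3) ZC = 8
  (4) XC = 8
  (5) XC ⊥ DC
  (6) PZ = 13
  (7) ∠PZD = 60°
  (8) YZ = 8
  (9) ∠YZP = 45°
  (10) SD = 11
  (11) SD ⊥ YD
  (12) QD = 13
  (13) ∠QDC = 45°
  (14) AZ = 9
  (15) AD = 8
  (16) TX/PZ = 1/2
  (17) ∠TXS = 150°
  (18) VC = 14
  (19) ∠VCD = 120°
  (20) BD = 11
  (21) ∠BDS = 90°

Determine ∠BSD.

Step 1: By the law of cosines on triangle SDB: SB² = 11² + 11² − 2·11·11·cos(90°) = 242, so SB = 11·√2.
Step 2: By the inverse law of cosines on triangle BSD: cos(∠BSD) = ((11·√2)² + 11² − 11²) / (2·11·√2·11) = 242/342.24 = 0.7071, so ∠BSD = 45°.

Therefore, the measure of angle ∠BSD = 45°.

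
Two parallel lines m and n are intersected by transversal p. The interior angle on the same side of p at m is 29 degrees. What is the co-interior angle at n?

Co-interior (same-side interior) angles are between the parallel lines on the same side of the transversal.
Unlike corresponding or alternate interior angles, they are supplementary rather than equal.
So the angle = 180 - 29 = 151 degrees.

151 degrees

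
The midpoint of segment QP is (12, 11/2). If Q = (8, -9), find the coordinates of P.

Using the midpoint formula: M = ((x1 + x2)/2, (y1 + y2)/2)
We know M = (12, 11/2) and Q = (8, -9)
For x: 12 = (8 + x2)/2, so x2 = 2*12 - 8 = 16
For y: 11/2 = (-9 + y2)/2, so y2 = 2*11/2 - -9 = 20
P = (16, 20)

(16, 20)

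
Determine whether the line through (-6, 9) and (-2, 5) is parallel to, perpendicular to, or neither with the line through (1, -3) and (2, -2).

Slope of line 1: m1 = (5 - 9)/(-2 - -6) = -4/4 = -1
Slope of line 2: m2 = (-2 - -3)/(2 - 1) = 1/1 = 1
Two lines are perpendicular when the product of their slopes is -1 (negative reciprocals).
m1 * m2 = (-1) * (1) = -1, confirming perpendicularity.

Perpendicular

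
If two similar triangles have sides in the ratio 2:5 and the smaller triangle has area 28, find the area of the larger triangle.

The ratio of areas of similar triangles = (side ratio)^2.
Side ratio = 2:5, so area ratio = 4:25.
Area of the larger triangle / Area of the smaller triangle = 25/4
Area of the larger triangle = 28 * 25/4 = 175

175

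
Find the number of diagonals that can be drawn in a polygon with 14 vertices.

The number of diagonals in an n-gon is n(n - 3)/2.
For n = 14: 14(14 - 3)/2 = 14 × 11 / 2 = 77.

77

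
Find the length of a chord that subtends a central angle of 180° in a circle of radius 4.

Chord length = 2r sin(θ/2)
= 2 × 4 × sin(180°/2)
= 2 × 4 × sin(90°)
= 8

8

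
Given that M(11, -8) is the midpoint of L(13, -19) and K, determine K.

Using the midpoint formula: M = ((x1 + x2)/2, (y1 + y2)/2)
We know M = (11, -8) and L = (13, -19)
For x: 11 = (13 + x2)/2, so x2 = 2*11 - 13 = 9
For y: -8 = (-19 + y2)/2, so y2 = 2*-8 - -19 = 3
K = (9, 3)

(9, 3)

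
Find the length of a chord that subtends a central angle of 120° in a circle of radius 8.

Drop a perpendicular from the center to the chord, bisecting both the chord and the central angle.
Each half-chord = r sin(θ/2) = 8 sin(60°).
The full chord = 2 × 8 × sin(60°) = 8*sqrt(3).

8*sqrt(3)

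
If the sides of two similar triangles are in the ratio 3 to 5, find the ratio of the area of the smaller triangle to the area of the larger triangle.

Area scales with the square of linear dimensions. If every length is multiplied by 3/5, then the area is multiplied by (3/5)^2 = 9/25.
The area ratio is 9:25.

9:25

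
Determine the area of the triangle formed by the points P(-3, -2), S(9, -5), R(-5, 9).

The Shoelace formula computes the area from vertex coordinates by summing cross products.
For vertices (-3,-2), (9,-5), (-5,9):
Signed sum = -3*-5 - 9*-2 + 9*9 - -5*-5 + -5*-2 - -3*9
= 33 + 56 + 37 = 126
Area = (1/2)|126| = 63.

63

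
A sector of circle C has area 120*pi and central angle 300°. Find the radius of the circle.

r² = 360 × 120*pi / (π × 300) = 144, so r = 12.

12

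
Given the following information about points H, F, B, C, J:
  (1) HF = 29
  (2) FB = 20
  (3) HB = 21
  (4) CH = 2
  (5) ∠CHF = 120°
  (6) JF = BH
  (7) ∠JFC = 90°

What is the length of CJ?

From the given relations: JF = BH = 21.
Step 1: By the law of cosines on triangle FHC: FC² = 29² + 2² − 2·29·2·cos(120°) = 903, so FC ≈ 30.05.
Step 2: By the law of cosines on triangle CFJ: CJ² = 30.05² + 21² − 2·30.05·21·cos(90°) = 1344, so CJ = 8·√21.

Therefore, the length of CJ = 8·√21.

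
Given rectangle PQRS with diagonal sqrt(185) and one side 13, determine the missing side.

Using the Pythagorean theorem: d^2 = a^2 + b^2
b^2 = d^2 - a^2
b^2 = 185 - 169
b^2 = 16
b = sqrt(16) = 4

4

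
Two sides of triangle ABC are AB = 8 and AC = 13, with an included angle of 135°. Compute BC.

Law of cosines: BC^2 = 8^2 + 13^2 - 2(8)(13)cos(135°) = 104*sqrt(2) + 233, so BC = sqrt(104*sqrt(2) + 233).

sqrt(104*sqrt(2) + 233)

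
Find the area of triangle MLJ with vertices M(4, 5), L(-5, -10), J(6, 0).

Shoelace: Area = (1/2)|4(-10-0) + -5(0-5) + 6(5--10)| = (1/2)(75) = 75/2

75/2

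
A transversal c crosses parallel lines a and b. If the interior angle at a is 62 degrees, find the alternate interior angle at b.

Alternate interior angles formed by parallel lines and a transversal are equal.
The given angle is 62 degrees.
The alternate interior angle = 62 degrees.

62 degrees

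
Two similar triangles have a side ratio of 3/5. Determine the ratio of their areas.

The ratio of areas of similar triangles equals the square of the side ratio.
Side ratio = 3:5
Area ratio = (3/5)^2 = 9/25 = 9:25

9:25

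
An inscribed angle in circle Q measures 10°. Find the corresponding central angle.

Central angle = 2 × 10° = 20° (inscribed angle theorem).

20°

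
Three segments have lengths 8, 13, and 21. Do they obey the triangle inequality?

Check the triangle inequality: 8 + 13 = 21 ≤ 21.
Since the sum of two sides does not exceed the third, no triangle can be formed.

No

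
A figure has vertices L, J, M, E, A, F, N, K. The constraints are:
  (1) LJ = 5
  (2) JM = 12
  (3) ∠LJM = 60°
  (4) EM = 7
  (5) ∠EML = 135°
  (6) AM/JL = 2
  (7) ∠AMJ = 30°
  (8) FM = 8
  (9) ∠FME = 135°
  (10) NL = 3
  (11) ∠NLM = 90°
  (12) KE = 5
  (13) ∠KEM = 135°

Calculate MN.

Step 1: By the law of cosines on triangle LJM: LM² = 5² + 12² − 2·5·12·cos(60°) = 109, so LM = √109.
Step 2: By the law of cosines on triangle MLN: MN² = √109² + 3² − 2·√109·3·cos(90°) = 118, so MN = √118.

Therefore, the length of MN = √118.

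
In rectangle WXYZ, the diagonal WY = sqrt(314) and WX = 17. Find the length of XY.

b = sqrt(d^2 - a^2) = sqrt(314 - 289) = sqrt(25) = 5

5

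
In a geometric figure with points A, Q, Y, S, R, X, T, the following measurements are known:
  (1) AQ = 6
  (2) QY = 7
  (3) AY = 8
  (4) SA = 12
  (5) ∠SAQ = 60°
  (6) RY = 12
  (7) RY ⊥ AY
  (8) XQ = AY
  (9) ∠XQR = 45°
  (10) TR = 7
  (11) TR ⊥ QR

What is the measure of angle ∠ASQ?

Step 1: By the law of cosines on triangle SAQ: SQ² = 12² + 6² − 2·12·6·cos(60°) = 108, so SQ = 6·√3.
Step 2: By the inverse law of cosines on triangle ASQ: cos(∠ASQ) = (12² + (6·√3)² − 6²) / (2·12·6·√3) = 216/249.42 = 0.866, so ∠ASQ = 30°.

Therefore, the measure of angle ∠ASQ = 30°.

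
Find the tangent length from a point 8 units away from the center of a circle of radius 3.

tangent = √(d² - r²) = √(8² - 3²) = √(64 - 9) = √55 = sqrt(55)

sqrt(55)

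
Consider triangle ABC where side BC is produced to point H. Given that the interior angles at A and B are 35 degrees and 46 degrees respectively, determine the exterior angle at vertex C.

Exterior angle = 35 + 46 = 81 degrees (exterior angle theorem).

81 degrees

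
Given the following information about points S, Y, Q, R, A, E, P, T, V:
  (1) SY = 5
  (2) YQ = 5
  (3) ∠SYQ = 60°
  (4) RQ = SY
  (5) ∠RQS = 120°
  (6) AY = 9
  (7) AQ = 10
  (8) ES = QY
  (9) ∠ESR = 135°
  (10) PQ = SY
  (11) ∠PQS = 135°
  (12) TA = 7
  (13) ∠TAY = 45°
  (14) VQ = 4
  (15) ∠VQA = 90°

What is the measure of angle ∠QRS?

From the given relations: RQ = SY = 5.
Step 1: By the law of cosines on triangle SYQ: SQ² = 5² + 5² − 2·5·5·cos(60°) = 25, so SQ = 5.
Step 2: By the law of cosines on triangle RQS: RS² = 5² + 5² − 2·5·5·cos(120°) = 75, so RS = 5·√3.
Step 3: By the inverse law of cosines on triangle QRS: cos(∠QRS) = (5² + (5·√3)² − 5²) / (2·5·5·√3) = 75/86.6 = 0.866, so ∠QRS = 30°.

Therefore, the measure of angle ∠QRS = 30°.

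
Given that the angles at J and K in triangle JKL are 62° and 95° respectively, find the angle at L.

Let angle L = x. Then 62 + 95 + x = 180.
x = 180 - 157 = 23 degrees.

23 degrees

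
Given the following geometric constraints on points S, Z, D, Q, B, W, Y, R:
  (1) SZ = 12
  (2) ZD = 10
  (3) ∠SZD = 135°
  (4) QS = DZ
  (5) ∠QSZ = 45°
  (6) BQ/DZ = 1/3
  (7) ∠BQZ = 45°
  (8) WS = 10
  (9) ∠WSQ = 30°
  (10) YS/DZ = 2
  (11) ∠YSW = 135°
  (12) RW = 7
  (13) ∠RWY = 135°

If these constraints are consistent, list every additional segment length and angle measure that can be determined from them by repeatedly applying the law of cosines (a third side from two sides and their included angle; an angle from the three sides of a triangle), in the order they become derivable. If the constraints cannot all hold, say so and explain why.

The constraints are consistent. Derivable facts, in order:
After 1 step:
- QW ≈ 5.18
- SD ≈ 20.34
- WY ≈ 27.98
- ZQ ≈ 8.62
After 2 steps:
- YR ≈ 33.3
- ZB ≈ 6.69
- ∠DSZ = 20.34°
- ∠QWS = 75°
- ∠QZS = 55.12°
- ∠SDZ = 24.66°
- ∠SQW = 75°
- ∠SQZ = 79.88°
- ∠SWY = 30.36°
- ∠SYW = 14.64°
After 3 steps:
- ∠BZQ = 20.63°
- ∠QBZ = 114.37°
- ∠RYW = 8.55°
- ∠WRY = 36.45°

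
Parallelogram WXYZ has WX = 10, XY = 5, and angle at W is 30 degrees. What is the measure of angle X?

In a parallelogram, consecutive angles are supplementary (sum to 180°).
angle X = 180 - angle W
angle X = 180 - 30
angle X = 150 degrees

150 degrees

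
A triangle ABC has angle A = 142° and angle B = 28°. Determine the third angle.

By the triangle angle sum property, the three interior angles of any triangle add up to 180°.
We know angle A = 142° and angle B = 28°, so their sum is 170°.
Therefore angle C = 180° - 170° = 10°.

10 degrees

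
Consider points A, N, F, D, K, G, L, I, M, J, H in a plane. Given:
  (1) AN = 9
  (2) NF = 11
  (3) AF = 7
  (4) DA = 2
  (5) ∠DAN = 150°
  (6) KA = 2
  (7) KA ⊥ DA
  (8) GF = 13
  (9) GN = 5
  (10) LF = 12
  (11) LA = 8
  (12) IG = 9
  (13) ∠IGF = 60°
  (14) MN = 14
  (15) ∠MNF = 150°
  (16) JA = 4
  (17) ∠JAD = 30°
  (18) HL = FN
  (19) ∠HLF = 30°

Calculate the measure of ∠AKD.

Step 1: By the law of cosines on triangle KAD: KD² = 2² + 2² − 2·2·2·cos(90°) = 8, so KD = 2·√2.
Step 2: By the inverse law of cosines on triangle AKD: cos(∠AKD) = (2² + (2·√2)² − 2²) / (2·2·2·√2) = 8/11.31 = 0.7071, so ∠AKD = 45°.

Therefore, the measure of angle ∠AKD = 45°.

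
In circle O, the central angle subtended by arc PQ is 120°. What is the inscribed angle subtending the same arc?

By the inscribed angle theorem, the inscribed angle is half the central angle.
Inscribed angle = 120° / 2 = 60°

60°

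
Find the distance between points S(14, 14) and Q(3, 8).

The horizontal distance is |3 - 14| = 11 and the vertical distance is |8 - 14| = 6.
By the Pythagorean theorem, d = sqrt(11^2 + 6^2) = sqrt(157).

sqrt(157)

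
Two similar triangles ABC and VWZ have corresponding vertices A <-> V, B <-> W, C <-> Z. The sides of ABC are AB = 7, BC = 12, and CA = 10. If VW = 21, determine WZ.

Similar triangles have proportional sides. Setting up the proportion:
VW / AB = WZ / BC
21 / 7 = WZ / 12
WZ = 12 * 21 / 7 = 36.

36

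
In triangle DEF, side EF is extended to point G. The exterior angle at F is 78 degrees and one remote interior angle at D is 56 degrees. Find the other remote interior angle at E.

By the exterior angle theorem: exterior angle = sum of remote interior angles.
78 = 56 + angle E
angle E = 78 - 56 = 22 degrees

22 degrees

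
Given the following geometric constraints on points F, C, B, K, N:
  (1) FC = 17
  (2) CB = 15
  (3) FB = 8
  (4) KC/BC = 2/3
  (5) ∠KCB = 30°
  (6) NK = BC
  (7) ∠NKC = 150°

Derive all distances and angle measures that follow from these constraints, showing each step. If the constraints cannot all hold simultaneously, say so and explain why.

The constraints are consistent.

From the given relations:
  KC = 2/3·BC = 2/3·15 = 10
  NK = BC = 15

Step 1: From CK = 10, KN = 15, and ∠CKN = 150°, by the law of cosines:
  CN² = CK² + KN² - 2·CK·KN·cos(150°) = 100 + 225 + 259.8 = 584.8
  CN ≈ 24.18

Step 2: From BC = 15, CK = 10, and ∠BCK = 30°, by the law of cosines:
  BK² = BC² + CK² - 2·BC·CK·cos(30°) = 225 + 100 - 259.8 = 65.19
  BK ≈ 8.07

Step 3: From FB = 8, FC = 17, BC = 15, by the inverse law of cosines:
  cos(∠BFC) = (FB² + FC² - BC²) / (2·FB·FC)
  ∠BFC = 61.93°

Step 4: From CB = 15, CF = 17, BF = 8, by the inverse law of cosines:
  cos(∠BCF) = (CB² + CF² - BF²) / (2·CB·CF)
  ∠BCF = 28.07°

Step 5: From BC = 15, BF = 8, CF = 17, by the inverse law of cosines:
  cos(∠CBF) = (BC² + BF² - CF²) / (2·BC·BF)
  ∠CBF = 90°

Step 6: From CK = 10, CN = 24.18, KN = 15, by the inverse law of cosines:
  cos(∠KCN) = (CK² + CN² - KN²) / (2·CK·CN)
  ∠KCN = 18.07°

Step 7: From BC = 15, BK = 8.07, CK = 10, by the inverse law of cosines:
  cos(∠CBK) = (BC² + BK² - CK²) / (2·BC·BK)
  ∠CBK = 38.26°

Step 8: From KB = 8.07, KC = 10, BC = 15, by the inverse law of cosines:
  cos(∠BKC) = (KB² + KC² - BC²) / (2·KB·KC)
  ∠BKC = 111.74°

Step 9: From NC = 24.18, NK = 15, CK = 10, by the inverse law of cosines:
  cos(∠CNK) = (NC² + NK² - CK²) / (2·NC·NK)
  ∠CNK = 11.93°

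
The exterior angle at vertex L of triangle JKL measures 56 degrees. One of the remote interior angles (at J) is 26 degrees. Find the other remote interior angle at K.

The exterior angle theorem states that an exterior angle equals the sum of the two non-adjacent interior angles.
So 56 = 26 + angle K, which gives angle K = 56 - 26 = 30 degrees.

30 degrees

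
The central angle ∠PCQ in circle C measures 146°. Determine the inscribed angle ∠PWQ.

An inscribed angle intercepts an arc from a point on the circle, while the central angle intercepts the same arc from the center.
The inscribed angle is always half the central angle: 146° / 2 = 73°.

73°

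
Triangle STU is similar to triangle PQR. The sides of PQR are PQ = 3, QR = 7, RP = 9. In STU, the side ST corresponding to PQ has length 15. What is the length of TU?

k = 15/3 = 5. TU = 5 * 7 = 35.

35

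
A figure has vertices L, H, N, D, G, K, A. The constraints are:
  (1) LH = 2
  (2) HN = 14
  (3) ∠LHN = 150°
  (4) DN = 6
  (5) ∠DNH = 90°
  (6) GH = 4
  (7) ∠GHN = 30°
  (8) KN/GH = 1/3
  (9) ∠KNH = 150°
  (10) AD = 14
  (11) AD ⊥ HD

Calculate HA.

Step 1: By the law of cosines on triangle DNH: DH² = 6² + 14² − 2·6·14·cos(90°) = 232, so DH = 2·√58.
Step 2: By the law of cosines on triangle HDA: HA² = (2·√58)² + 14² − 2·2·√58·14·cos(90°) = 428, so HA = 2·√107.

Therefore, the length of HA = 2·√107.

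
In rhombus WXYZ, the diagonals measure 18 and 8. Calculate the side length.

In a rhombus, the diagonals bisect each other perpendicularly, creating four congruent right triangles.
Each triangle has legs 9 (half of 18) and 4 (half of 8).
The hypotenuse of each right triangle is a side of the rhombus:
side = sqrt(9^2 + 4^2) = sqrt(97)

sqrt(97)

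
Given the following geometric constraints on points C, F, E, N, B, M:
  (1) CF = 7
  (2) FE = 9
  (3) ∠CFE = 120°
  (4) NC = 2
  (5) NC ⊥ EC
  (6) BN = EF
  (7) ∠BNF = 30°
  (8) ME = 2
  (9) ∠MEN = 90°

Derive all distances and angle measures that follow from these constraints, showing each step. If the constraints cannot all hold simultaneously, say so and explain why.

The constraints are consistent.

From the given relations:
  BN = EF = 9

Step 1: From CF = 7, FE = 9, and ∠CFE = 120°, by the law of cosines:
  CE² = CF² + FE² - 2·CF·FE·cos(120°) = 49 + 81 + 63 = 193
  CE = √193

Step 2: From EC = √193, CN = 2, and ∠ECN = 90°, by the law of cosines:
  EN² = EC² + CN² - 2·EC·CN·cos(90°) = 193 + 4 - 0 = 197
  EN = √197

Step 3: From CE = √193, CF = 7, EF = 9, by the inverse law of cosines:
  cos(∠ECF) = (CE² + CF² - EF²) / (2·CE·CF)
  ∠ECF = 34.13°

Step 4: From EC = √193, EF = 9, CF = 7, by the inverse law of cosines:
  cos(∠CEF) = (EC² + EF² - CF²) / (2·EC·EF)
  ∠CEF = 25.87°

Step 5: From NE = √197, EM = 2, and ∠NEM = 90°, by the law of cosines:
  NM² = NE² + EM² - 2·NE·EM·cos(90°) = 197 + 4 - 0 = 201
  NM ≈ 14.18

Step 6: From EC = √193, EN = √197, CN = 2, by the inverse law of cosines:
  cos(∠CEN) = (EC² + EN² - CN²) / (2·EC·EN)
  ∠CEN = 8.19°

Step 7: From NC = 2, NE = √197, CE = √193, by the inverse law of cosines:
  cos(∠CNE) = (NC² + NE² - CE²) / (2·NC·NE)
  ∠CNE = 81.81°

Step 8: From NE = √197, NM = 14.18, EM = 2, by the inverse law of cosines:
  cos(∠ENM) = (NE² + NM² - EM²) / (2·NE·NM)
  ∠ENM = 8.11°

Step 9: From ME = 2, MN = 14.18, EN = √197, by the inverse law of cosines:
  cos(∠EMN) = (ME² + MN² - EN²) / (2·ME·MN)
  ∠EMN = 81.89°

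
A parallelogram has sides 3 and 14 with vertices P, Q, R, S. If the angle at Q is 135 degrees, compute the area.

Area = a * b * sin(theta)
Area = 3 * 14 * sin(135 degrees)
Area = 42 * sqrt(2)/2
Area = 21*sqrt(2)

21*sqrt(2)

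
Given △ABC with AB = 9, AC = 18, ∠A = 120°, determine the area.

When two sides and the included angle are known, the area formula is (1/2)ab sin(C).
The height from one side to the opposite vertex is 18 sin(120°) = 9*sqrt(3).
Area = (1/2) * 9 * 9*sqrt(3) = 81*sqrt(3)/2.

81*sqrt(3)/2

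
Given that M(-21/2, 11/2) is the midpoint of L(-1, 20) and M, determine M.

Using the midpoint formula: M = ((x1 + x2)/2, (y1 + y2)/2)
We know M = (-21/2, 11/2) and L = (-1, 20)
For x: -21/2 = (-1 + x2)/2, so x2 = 2*-21/2 - -1 = -20
For y: 11/2 = (20 + y2)/2, so y2 = 2*11/2 - 20 = -9
M = (-20, -9)

(-20, -9)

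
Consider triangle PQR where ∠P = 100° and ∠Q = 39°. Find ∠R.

Let angle R = x. Then 100 + 39 + x = 180.
x = 180 - 139 = 41 degrees.

41 degrees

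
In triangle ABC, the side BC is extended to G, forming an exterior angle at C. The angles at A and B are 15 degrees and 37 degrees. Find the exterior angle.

By the exterior angle theorem, an exterior angle of a triangle equals the sum of the two remote interior angles.
Exterior angle = angle A + angle B
Exterior angle = 15 + 37 = 52 degrees

52 degrees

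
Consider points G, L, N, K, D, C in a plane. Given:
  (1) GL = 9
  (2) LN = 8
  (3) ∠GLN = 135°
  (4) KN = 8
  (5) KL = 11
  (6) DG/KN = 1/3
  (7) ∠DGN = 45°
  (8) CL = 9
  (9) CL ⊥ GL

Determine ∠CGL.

Step 1: By the law of cosines on triangle GLC: GC² = 9² + 9² − 2·9·9·cos(90°) = 162, so GC = 9·√2.
Step 2: By the inverse law of cosines on triangle CGL: cos(∠CGL) = ((9·√2)² + 9² − 9²) / (2·9·√2·9) = 162/229.1 = 0.7071, so ∠CGL = 45°.

Therefore, the measure of angle ∠CGL = 45°.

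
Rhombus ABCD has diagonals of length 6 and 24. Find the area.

Area of a rhombus = (d1 * d2) / 2
Area = (6 * 24) / 2
Area = 144 / 2
Area = 72

72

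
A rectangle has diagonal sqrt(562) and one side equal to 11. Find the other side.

The diagonal of a rectangle forms a right triangle with the two sides.
Rearranging the Pythagorean theorem: missing side = sqrt(d^2 - known^2).
= sqrt(562 - 121) = sqrt(441) = 21.

21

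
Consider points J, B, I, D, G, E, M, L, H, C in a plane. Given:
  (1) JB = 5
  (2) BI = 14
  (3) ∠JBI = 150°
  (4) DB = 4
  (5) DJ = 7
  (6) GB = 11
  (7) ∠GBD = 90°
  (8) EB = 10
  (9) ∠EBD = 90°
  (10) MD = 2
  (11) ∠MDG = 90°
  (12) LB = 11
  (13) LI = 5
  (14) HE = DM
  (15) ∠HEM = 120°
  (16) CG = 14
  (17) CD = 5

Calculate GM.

Step 1: By the law of cosines on triangle GBD: GD² = 11² + 4² − 2·11·4·cos(90°) = 137, so GD = √137.
Step 2: By the law of cosines on triangle GDM: GM² = √137² + 2² − 2·√137·2·cos(90°) = 141, so GM = √141.

Therefore, the length of GM = √141.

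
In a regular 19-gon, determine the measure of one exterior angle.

Each exterior angle of a regular n-gon is 360 / n.
For n = 19: 360 / 19 = 360/19 degrees.

360/19 degrees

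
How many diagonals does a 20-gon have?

Each of the 20 vertices connects to 17 non-adjacent vertices via diagonals.
Total connections = 20 × 17 = 340, but each diagonal is counted twice.
Number of diagonals = 340 / 2 = 170.

170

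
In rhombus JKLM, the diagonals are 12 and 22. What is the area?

The diagonals of a rhombus divide it into four right triangles.
Each triangle has legs 12/ 2 = 6 and 22/2 = 11, so each has area (1/2)*6*11 = 33.
Four such triangles give total area = (d1 * d2) / 2 = 132.

132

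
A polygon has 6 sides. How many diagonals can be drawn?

Each of the 6 vertices connects to 3 non-adjacent vertices via diagonals.
Total connections = 6 × 3 = 18, but each diagonal is counted twice.
Number of diagonals = 18 / 2 = 9.

9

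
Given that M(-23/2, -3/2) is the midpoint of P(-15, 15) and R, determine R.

Using the midpoint formula: M = ((x1 + x2)/2, (y1 + y2)/2)
We know M = (-23/2, -3/2) and P = (-15, 15)
For x: -23/2 = (-15 + x2)/2, so x2 = 2*-23/2 - -15 = -8
For y: -3/2 = (15 + y2)/2, so y2 = 2*-3/2 - 15 = -18
R = (-8, -18)

(-8, -18)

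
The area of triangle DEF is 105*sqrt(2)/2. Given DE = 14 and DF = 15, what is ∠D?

Area = (1/2) * a * b * sin(C)
sin(C) = 2 * Area / (a * b)
sin(C) = 2 * 105*sqrt(2)/2 / (14 * 15)
sin(C) = sqrt(2)/2
C = arcsin(sqrt(2)/2) = 45°
Since sin(180° - C) = sin(C), the obtuse angle 135° gives the same area, so C = 45° or C = 135°.

45° or 135°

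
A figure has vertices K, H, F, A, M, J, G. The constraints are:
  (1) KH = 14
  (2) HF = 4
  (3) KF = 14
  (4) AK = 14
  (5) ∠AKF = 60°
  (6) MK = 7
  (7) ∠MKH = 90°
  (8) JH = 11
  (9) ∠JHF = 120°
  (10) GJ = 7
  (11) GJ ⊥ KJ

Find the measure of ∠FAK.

Step 1: By the law of cosines on triangle AKF: AF² = 14² + 14² − 2·14·14·cos(60°) = 196, so AF = 14.
Step 2: By the inverse law of cosines on triangle FAK: cos(∠FAK) = (14² + 14² − 14²) / (2·14·14) = 196/392 = 0.5, so ∠FAK = 60°.

Therefore, the measure of angle ∠FAK = 60°.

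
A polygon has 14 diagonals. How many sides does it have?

Using d = n(n - 3)/2, we solve 14 = n(n - 3)/2.
So n(n - 3) = 28.
Testing n = 7: 7 * 4 = 28 = 28. Correct.
The polygon has 7 sides.

7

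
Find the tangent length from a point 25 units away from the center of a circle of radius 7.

tangent = √(d² - r²) = √(25² - 7²) = √(625 - 49) = √576 = 24

24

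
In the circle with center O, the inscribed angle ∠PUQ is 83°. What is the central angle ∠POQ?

The inscribed angle theorem states that a central angle is always twice any inscribed angle that subtends the same arc.
Since the inscribed angle is 83°, the central angle = 2 × 83° = 166°.

166°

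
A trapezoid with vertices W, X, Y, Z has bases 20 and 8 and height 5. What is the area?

A trapezoid's area equals the midsegment times the height.
The midsegment is (20 + 8) / 2 = 14.
Area = 14 * 5 = 70.

70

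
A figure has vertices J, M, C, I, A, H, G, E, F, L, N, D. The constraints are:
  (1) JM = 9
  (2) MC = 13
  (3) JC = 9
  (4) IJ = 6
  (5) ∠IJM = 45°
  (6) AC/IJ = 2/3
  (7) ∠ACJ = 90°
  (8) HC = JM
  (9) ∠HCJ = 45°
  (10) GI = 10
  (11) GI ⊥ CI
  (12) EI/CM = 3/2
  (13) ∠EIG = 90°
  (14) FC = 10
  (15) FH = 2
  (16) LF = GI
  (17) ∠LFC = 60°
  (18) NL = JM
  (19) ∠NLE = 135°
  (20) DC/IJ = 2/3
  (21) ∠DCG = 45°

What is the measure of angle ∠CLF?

From the given relations: LF = GI = 10.
Step 1: By the law of cosines on triangle LFC: LC² = 10² + 10² − 2·10·10·cos(60°) = 100, so LC = 10.
Step 2: By the inverse law of cosines on triangle CLF: cos(∠CLF) = (10² + 10² − 10²) / (2·10·10) = 100/200 = 0.5, so ∠CLF = 60°.

Therefore, the measure of angle ∠CLF = 60°.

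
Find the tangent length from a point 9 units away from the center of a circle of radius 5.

tangent = √(d² - r²) = √(9² - 5²) = √(81 - 25) = √56 = 2*sqrt(14)

2*sqrt(14)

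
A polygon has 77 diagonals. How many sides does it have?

Using d = n(n - 3)/2, we solve 77 = n(n - 3)/2.
So n(n - 3) = 154.
Testing n = 14: 14 * 11 = 154 = 154. Correct.
The polygon has 14 sides.

14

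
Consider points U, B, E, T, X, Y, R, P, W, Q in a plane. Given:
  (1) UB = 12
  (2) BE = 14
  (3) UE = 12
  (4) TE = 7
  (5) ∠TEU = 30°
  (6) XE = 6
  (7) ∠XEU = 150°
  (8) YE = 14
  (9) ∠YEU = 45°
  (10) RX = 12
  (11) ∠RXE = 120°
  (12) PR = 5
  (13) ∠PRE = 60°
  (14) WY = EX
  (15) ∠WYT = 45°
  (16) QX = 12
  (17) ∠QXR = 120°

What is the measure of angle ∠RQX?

Step 1: By the law of cosines on triangle QXR: QR² = 12² + 12² − 2·12·12·cos(120°) = 432, so QR = 12·√3.
Step 2: By the inverse law of cosines on triangle RQX: cos(∠RQX) = ((12·√3)² + 12² − 12²) / (2·12·√3·12) = 432/498.83 = 0.866, so ∠RQX = 30°.

Therefore, the measure of angle ∠RQX = 30°.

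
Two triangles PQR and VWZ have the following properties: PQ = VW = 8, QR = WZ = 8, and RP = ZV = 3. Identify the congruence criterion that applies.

Consider the given information: PQ = VW = 8, QR = WZ = 8, and RP = ZV = 3
This is not AAS or HL: AAS requires two angles and a non-included side. HL only applies to right triangles with matching hypotenuse and leg.
The correct criterion is SSS. All three pairs of corresponding sides are equal (Side-Side-Side).

SSS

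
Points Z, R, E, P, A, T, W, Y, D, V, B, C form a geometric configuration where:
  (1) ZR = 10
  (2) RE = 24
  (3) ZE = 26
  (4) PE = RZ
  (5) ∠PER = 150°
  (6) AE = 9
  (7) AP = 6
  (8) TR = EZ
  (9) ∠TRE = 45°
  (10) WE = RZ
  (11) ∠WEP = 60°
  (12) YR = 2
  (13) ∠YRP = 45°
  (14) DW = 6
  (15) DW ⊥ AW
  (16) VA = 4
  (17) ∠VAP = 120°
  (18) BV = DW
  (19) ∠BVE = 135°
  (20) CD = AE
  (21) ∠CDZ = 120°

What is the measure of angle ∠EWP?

From the given relations: WE = RZ = 10; PE = RZ = 10.
Step 1: By the law of cosines on triangle WEP: WP² = 10² + 10² − 2·10·10·cos(60°) = 100, so WP = 10.
Step 2: By the inverse law of cosines on triangle EWP: cos(∠EWP) = (10² + 10² − 10²) / (2·10·10) = 100/200 = 0.5, so ∠EWP = 60°.

Therefore, the measure of angle ∠EWP = 60°.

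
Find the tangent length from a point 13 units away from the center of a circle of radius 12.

Let T be the point of tangency. Then QT ⊥ MT (radius ⊥ tangent).
In right triangle QTM: QM² = QT² + MT²
13² = 12² + MT²
MT² = 25, MT = 5

5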